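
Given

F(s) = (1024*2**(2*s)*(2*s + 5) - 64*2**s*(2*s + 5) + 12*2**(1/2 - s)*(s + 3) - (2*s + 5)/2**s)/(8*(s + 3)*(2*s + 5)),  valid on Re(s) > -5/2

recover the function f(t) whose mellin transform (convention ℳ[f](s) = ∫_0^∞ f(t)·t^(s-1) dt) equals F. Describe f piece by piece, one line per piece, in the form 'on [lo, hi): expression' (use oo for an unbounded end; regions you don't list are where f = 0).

breakpoints 1/2, 2: one integral from each of the 3 segments
segment [0, 1/2) carries 6*t**(5/2); integrate it
piece [1/2, 2): integrate t**3 against the kernel
on [2, 4) integrate f = 2*t**3 against the kernel

on [0, 1/2): 6*t**(5/2)
on [1/2, 2): t**3
on [2, 4): 2*t**3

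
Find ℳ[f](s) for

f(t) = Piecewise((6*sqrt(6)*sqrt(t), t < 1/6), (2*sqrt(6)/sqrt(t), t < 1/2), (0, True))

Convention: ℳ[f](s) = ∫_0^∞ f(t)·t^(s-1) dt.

(4*3**(s + 1/2)*(4*s + 2) - 24*s - 36)/(6**s*(2*s - 1)*(2*s + 1))
  Re(s) > -1/2

remove the shared t-power first: 6*sqrt(6)*t**(3/2) on [0, 1/6); 2*sqrt(6)*sqrt(t) on [1/6, 1/2)
invert the common scale on t to get 2*sqrt(2)*t**(3/2) on [0, 1/2); 2*sqrt(2)*sqrt(t) on [1/2, 3/2)
remove the common scale on t first: t**(3/2) on [0, 1); 2*sqrt(t) on [1, 3)
the 2 pieces separated at 1/6 each add one integral
∫ over [0, 1/6) of 6*sqrt(6)*sqrt(t)·t^(s-1) joins the sum
piece [1/6, 1/2): integrate 2*sqrt(6)/sqrt(t) against the kernel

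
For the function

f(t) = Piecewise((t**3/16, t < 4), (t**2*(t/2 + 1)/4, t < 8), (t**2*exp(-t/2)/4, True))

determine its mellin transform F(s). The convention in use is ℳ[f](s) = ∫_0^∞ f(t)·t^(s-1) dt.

2**s*(80*2**(2*s)*(s + 2) + 16*2**(2*s) - 8*2**s*(s + 2) - 4*2**s + (s + 2)*(s + 3)*uppergamma(s + 2, 4))/((s + 2)*(s + 3))
  Re(s) > -3

invert the common scale on t to get t**3/2 on [0, 2); t**2*(t + 1) on [2, 4); t**2*exp(-t) on [4, ∞)
the shared t-power comes off first: t/2 on [0, 2); t + 1 on [2, 4); exp(-t) on [4, ∞)
reversing the common scale on t: t on [0, 1); 2*t + 1 on [1, 2); exp(-2*t) on [2, ∞)
integrate the 3 segments split at 4, 8, then add the results
segment 0 to 4 holds t**3/16; add its integral
segment [4, 8) carries t**2*(t/2 + 1)/4; integrate it
between 8 and ∞ the integrand is t**2*exp(-t/2)/4·t^(s-1)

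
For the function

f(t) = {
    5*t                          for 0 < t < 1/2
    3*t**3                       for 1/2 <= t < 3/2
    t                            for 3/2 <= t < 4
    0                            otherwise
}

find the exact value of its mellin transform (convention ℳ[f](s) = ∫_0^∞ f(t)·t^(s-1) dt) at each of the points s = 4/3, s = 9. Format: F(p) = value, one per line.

split f at 1/2, 3/2: ℳ[f](s) collects 3 kernel integrals
[0, 1/2) adds the kernel integral of 5*t
on [1/2, 3/2) integrate f = 3*t**3 against the kernel
on [3/2, 4) integrate f = t against the kernel

F(4/3) = 3*2**(2/3)*(1233*3**(1/3) + 6895)/2912
F(9) = 107401493/1024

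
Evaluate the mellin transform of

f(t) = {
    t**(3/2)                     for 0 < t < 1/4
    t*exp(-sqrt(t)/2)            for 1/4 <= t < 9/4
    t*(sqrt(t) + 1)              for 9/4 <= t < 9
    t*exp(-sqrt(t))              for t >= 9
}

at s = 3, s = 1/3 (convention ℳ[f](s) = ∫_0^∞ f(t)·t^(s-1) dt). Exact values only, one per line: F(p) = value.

F(3) = -174811815*exp(-3/4)/32 + 55289551/9216 + 200052*exp(-3) + 106028861*exp(-1/4)/32
F(1/3) = 2**(1/3)*(-2816*2**(1/3)*uppergamma(8/3, 3/4) - 621*3**(2/3) + 12 + 352*2**(2/3)*uppergamma(8/3, 3) + 2816*2**(1/3)*uppergamma(8/3, 1/4) + 3780*6**(2/3))/352

peel off the power substitution: t**3 on [0, 1/2); t**2*exp(-t/2) on [1/2, 3/2); t**2*(t + 1) on [3/2, 3); …
peel off the shared t-power: t on [0, 1/2); exp(-t/2) on [1/2, 3/2); t + 1 on [3/2, 3); …
split f at 1/4, 9/4, 9: ℳ[f](s) collects 4 kernel integrals
between 0 and 1/4 the integrand is t**(3/2)·t^(s-1)
between 1/4 and 9/4 the integrand is t*exp(-sqrt(t)/2)·t^(s-1)
on [9/4, 9) integrate f = t*(sqrt(t) + 1) against the kernel
on [9, ∞) integrate f = t*exp(-sqrt(t)) against the kernel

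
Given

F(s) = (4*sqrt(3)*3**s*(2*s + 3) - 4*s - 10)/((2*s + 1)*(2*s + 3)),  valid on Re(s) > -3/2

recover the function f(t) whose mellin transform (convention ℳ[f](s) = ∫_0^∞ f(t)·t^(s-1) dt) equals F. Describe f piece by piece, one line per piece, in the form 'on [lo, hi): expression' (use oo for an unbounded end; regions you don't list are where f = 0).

on [0, 1): t**(3/2)
on [1, 3): 2*sqrt(t)

the 2 pieces separated at 1 each add one integral
the [0, 1) slice contributes ∫ t**(3/2)·t^(s-1) dt
the [1, 3) slice contributes ∫ 2*sqrt(t)·t^(s-1) dt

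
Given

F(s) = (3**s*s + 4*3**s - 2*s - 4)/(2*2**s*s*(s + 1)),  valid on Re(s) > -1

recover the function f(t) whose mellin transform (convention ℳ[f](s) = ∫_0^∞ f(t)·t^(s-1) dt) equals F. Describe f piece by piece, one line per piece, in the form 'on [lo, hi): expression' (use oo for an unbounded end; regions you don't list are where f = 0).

on [0, 1/2): t
on [1/2, 3/2): 2 - t

along the cuts 1/2, ℳ[f](s) splits into 2 integrals
between 0 and 1/2 the integrand is t·t^(s-1)
the [1/2, 3/2) slice contributes ∫ (2 - t)·t^(s-1) dt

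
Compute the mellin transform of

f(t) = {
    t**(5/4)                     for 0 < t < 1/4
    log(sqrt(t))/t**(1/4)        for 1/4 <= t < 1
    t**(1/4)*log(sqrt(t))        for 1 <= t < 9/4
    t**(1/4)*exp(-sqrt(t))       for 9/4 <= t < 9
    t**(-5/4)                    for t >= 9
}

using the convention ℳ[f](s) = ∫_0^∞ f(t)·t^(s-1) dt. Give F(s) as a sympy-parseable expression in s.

2**(-2*s - 1/2)*(108*2**(2*s + 1/2)*(-4*s + (2*s + 1/2)**2)*(2*s - 5/2)*(2*s + 1/2)**2*(2*s + 5/2)*uppergamma(2*s + 1/2, 3/2) - 108*2**(2*s + 1/2)*(-4*s + (2*s + 1/2)**2)*(2*s - 5/2)*(2*s + 1/2)**2*(2*s + 5/2)*uppergamma(2*s + 1/2, 3) + 108*2**(2*s + 1/2)*(-4*s + (2*s + 1/2)**2)*(2*s - 5/2)*(2*s + 5/2) - 108*2**(2*s + 1/2)*(2*s - 5/2)*(2*s + 1/2)**2*(2*s + 5/2) - 108*3**(2*s + 1/2)*(-4*s + (2*s + 1/2)**2)*(2*s - 5/2)*(2*s + 1/2)*(2*s + 5/2)*log(2) + 108*3**(2*s + 1/2)*(-4*s + (2*s + 1/2)**2)*(2*s - 5/2)*(2*s + 1/2)*(2*s + 5/2)*log(3) - 108*3**(2*s + 1/2)*(-4*s + (2*s + 1/2)**2)*(2*s - 5/2)*(2*s + 5/2) - 4*6**(2*s + 1/2)*(-4*s + (2*s + 1/2)**2)*(2*s + 1/2)**2*(2*s + 5/2) + 27*(-4*s + (2*s + 1/2)**2)*(2*s - 5/2)*(2*s + 1/2)**2 + 216*(2*s - 5/2)*(2*s + 1/2)**3*(2*s + 5/2)*log(2) - 216*(2*s - 5/2)*(2*s + 1/2)**2*(2*s + 5/2)*log(2) + 216*(2*s - 5/2)*(2*s + 1/2)**2*(2*s + 5/2))/(54*(-4*s + (2*s + 1/2)**2)*(2*s - 5/2)*(2*s + 1/2)**2*(2*s + 5/2))
  -5/4 < Re(s) < 5/4

remove the power substitution first: t**(5/2) on [0, 1/2); log(t)/sqrt(t) on [1/2, 1); sqrt(t)*log(t) on [1, 3/2); …
undo the shared t-power: t**2 on [0, 1/2); log(t)/t on [1/2, 1); log(t) on [1, 3/2); …
decompose at 1/4, 1, 9/4, 9; ℳ[f](s) sums the 5 pieces' integrals
on [0, 1/4): add ∫ t**(5/4)·t^(s-1) dt
piece [1/4, 1): integrate log(sqrt(t))/t**(1/4) against the kernel
segment [1, 9/4) carries t**(1/4)*log(sqrt(t)); integrate it
on [9/4, 9): add ∫ t**(1/4)*exp(-sqrt(t))·t^(s-1) dt
[9, ∞) adds the kernel integral of t**(-5/4)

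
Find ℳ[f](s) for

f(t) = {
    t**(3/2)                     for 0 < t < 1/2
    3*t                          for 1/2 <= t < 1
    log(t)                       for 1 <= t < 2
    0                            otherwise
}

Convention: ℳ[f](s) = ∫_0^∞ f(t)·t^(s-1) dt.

cuts at 1/2, 1: linearity sums the 3 kernel integrals
∫ over [0, 1/2) of t**(3/2)·t^(s-1) joins the sum
over [1/2, 1), the kernel integral of 3*t enters the sum
piece [1, 2): integrate log(t) against the kernel

(-2*2**(2*s)*(s + 1)*(2*s + 3) + 6*2**s*s**2*(2*s + 3) + 2*2**s*(s + 1)*(2*s + 3) + 4**s*s*(s + 1)*(2*s + 3)*log(4) + sqrt(2)*s**2*(s + 1) - 3*s**2*(2*s + 3))/(2*2**s*s**2*(s + 1)*(2*s + 3))
  Re(s) > -3/2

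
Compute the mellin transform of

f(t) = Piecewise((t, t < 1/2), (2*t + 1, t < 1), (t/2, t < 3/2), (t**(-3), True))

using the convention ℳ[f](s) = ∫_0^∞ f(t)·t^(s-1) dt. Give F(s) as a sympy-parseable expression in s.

the 4 pieces separated at 1/2, 1, 3/2 each add one integral
[0, 1/2) adds the kernel integral of t
∫ over [1/2, 1) of (2*t + 1)·t^(s-1) joins the sum
on [1, 3/2) integrate f = t/2 against the kernel
on [3/2, ∞): add ∫ t**(-3)·t^(s-1) dt

(270*2**s*s**2 - 702*2**s*s - 324*2**s + 49*3**s*s**2 - 275*3**s*s - 162*s**2 + 378*s + 324)/(108*2**s*s*(s**2 - 2*s - 3))
  -1 < Re(s) < 3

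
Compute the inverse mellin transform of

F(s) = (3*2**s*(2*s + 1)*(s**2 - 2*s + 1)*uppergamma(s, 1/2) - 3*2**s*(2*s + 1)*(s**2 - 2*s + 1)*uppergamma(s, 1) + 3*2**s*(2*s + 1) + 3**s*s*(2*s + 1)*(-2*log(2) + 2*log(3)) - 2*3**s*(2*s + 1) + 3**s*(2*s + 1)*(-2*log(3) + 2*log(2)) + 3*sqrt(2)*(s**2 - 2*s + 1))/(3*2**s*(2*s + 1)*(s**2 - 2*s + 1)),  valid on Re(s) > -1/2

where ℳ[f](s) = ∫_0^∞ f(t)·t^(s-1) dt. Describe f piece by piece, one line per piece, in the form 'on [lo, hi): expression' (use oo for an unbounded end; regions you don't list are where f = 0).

breakpoints 1/2, 1: one integral from each of the 3 segments
over [0, 1/2), the kernel integral of sqrt(t) enters the sum
segment 1/2 to 1 holds exp(-t); add its integral
piece [1, 3/2): integrate log(t)/t against the kernel

on [0, 1/2): sqrt(t)
on [1/2, 1): exp(-t)
on [1, 3/2): log(t)/t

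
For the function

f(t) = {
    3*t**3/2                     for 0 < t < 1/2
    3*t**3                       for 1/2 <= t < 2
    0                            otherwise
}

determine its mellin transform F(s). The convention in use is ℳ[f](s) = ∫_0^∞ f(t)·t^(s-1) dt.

treat the 2 regions marked off by 1/2 separately and sum
on [0, 1/2): add ∫ 3*t**3/2·t^(s-1) dt
for t in [1/2, 2): the term is ∫ 3*t**3·t^(s-1)

3*(128*2**s - 1/2**s)/(16*(s + 3))
  Re(s) > -3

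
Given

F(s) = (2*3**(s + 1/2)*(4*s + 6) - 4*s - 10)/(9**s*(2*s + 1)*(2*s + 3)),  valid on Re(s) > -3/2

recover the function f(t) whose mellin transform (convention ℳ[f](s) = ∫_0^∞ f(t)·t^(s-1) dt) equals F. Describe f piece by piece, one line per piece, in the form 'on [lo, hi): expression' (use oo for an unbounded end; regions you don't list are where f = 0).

strip the common scale on t: 6*sqrt(6)*t**(3/2) on [0, 1/6); 2*sqrt(6)*sqrt(t) on [1/6, 1/2)
peel off the common scale on t: 2*sqrt(2)*t**(3/2) on [0, 1/2); 2*sqrt(2)*sqrt(t) on [1/2, 3/2)
remove the common scale on t first: t**(3/2) on [0, 1); 2*sqrt(t) on [1, 3)
breakpoints 1/9: one integral from each of the 2 segments
piece [0, 1/9): integrate 27*t**(3/2) against the kernel
the [1/9, 1/3) slice contributes ∫ 6*sqrt(t)·t^(s-1) dt

on [0, 1/9): 27*t**(3/2)
on [1/9, 1/3): 6*sqrt(t)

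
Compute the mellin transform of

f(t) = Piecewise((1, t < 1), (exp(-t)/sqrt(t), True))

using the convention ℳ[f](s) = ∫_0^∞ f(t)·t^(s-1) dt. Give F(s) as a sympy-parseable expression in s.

remove the shared t-power first: t on [0, 1); sqrt(t)*exp(-t) on [1, ∞)
undo the shared t-power: sqrt(t) on [0, 1); exp(-t) on [1, ∞)
integrate the 2 segments split at 1, then add the results
∫ 1·t^(s-1) over [0, 1)
over [1, ∞), the kernel integral of exp(-t)/sqrt(t) enters the sum

uppergamma(s - 1/2, 1) + 1/s
  Re(s) > 0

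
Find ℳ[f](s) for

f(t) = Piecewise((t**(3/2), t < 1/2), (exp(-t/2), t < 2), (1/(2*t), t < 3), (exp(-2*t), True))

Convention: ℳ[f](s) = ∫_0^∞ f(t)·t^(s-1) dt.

(12*24**s*(s - 1)*(2*s + 3)*uppergamma(s, 1/4) - 12*24**s*(s - 1)*(2*s + 3)*uppergamma(s, 1) - 3*24**s*(2*s + 3) + 2*36**s*(2*s + 3) + 12*6**s*(s - 1)*(2*s + 3)*uppergamma(s, 6) + 6*sqrt(2)*6**s*(s - 1))/(12*12**s*(s - 1)*(2*s + 3))
  Re(s) > -3/2

linearity at 1/2, 2, 3 turns ℳ[f](s) into 4 summed integrals
segment 0 to 1/2 holds t**(3/2); add its integral
between 1/2 and 2 the integrand is exp(-t/2)·t^(s-1)
piece [2, 3): integrate 1/(2*t) against the kernel
segment [3, ∞) carries exp(-2*t); integrate it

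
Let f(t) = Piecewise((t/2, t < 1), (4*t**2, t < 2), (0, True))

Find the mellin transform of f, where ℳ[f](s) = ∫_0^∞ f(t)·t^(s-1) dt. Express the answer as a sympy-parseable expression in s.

f breaks at 1 into 2 integrals to sum
∫ t/2·t^(s-1) over [0, 1)
segment [1, 2) carries 4*t**2; integrate it

(2**(s + 5)*(s + 1) - 7*s - 6)/(2*(s + 1)*(s + 2))
  Re(s) > -1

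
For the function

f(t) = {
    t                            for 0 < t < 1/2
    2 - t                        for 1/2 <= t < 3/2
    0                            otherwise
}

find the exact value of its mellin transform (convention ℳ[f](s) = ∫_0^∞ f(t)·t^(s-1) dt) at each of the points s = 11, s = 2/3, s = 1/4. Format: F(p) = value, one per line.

linearity at 1/2 turns ℳ[f](s) into 2 summed integrals
on [0, 1/2): add ∫ t·t^(s-1) dt
piece [1/2, 3/2): integrate (2 - t) against the kernel

F(11) = 2657179/540672
F(2/3) = 3*2**(1/3)*(-8 + 7*3**(2/3))/20
F(1/4) = 2**(3/4)*(-18 + 17*3**(1/4))/5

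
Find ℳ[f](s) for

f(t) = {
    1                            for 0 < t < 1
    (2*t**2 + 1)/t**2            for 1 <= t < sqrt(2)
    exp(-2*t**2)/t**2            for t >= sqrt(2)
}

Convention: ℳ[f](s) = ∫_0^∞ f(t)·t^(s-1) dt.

(-4*2**(s/2)*s + 4*2**(s/2) + 5*2**s*s - 8*2**s + 2*s**2*uppergamma(s/2 - 1, 4) - 4*s*uppergamma(s/2 - 1, 4))/(2*2**(s/2)*s*(s - 2))
  Re(s) > 0

undo the power substitution: 1 on [0, 1); (2*t + 1)/t on [1, 2); exp(-2*t)/t on [2, ∞)
remove the shared t-power first: t on [0, 1); 2*t + 1 on [1, 2); exp(-2*t) on [2, ∞)
integrate the 3 segments split at 1, sqrt(2), then add the results
between 0 and 1 the integrand is 1·t^(s-1)
between 1 and sqrt(2) the integrand is (2*t**2 + 1)/t**2·t^(s-1)
[sqrt(2), ∞) adds the kernel integral of exp(-2*t**2)/t**2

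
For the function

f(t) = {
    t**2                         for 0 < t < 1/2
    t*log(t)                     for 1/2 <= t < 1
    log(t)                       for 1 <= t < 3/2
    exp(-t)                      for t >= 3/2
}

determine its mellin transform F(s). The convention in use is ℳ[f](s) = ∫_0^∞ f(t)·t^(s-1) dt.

breakpoints 1/2, 1, 3/2: one integral from each of the 4 segments
on [0, 1/2) integrate f = t**2 against the kernel
∫ t*log(t)·t^(s-1) over [1/2, 1)
between 1 and 3/2 the integrand is log(t)·t^(s-1)
segment 3/2 to ∞ holds exp(-t); add its integral

(4*2**s*s**2*(s + 2)*(s**2 + 2*s + 1)*uppergamma(s, 3/2) - 4*2**s*s**2*(s + 2) + 4*2**s*(s + 2)*(s**2 + 2*s + 1) + 3**s*s*(s + 2)*(-4*log(2) + 4*log(3))*(s**2 + 2*s + 1) - 4*3**s*(s + 2)*(s**2 + 2*s + 1) + s**3*(s + 2)*log(4) + s**2*(s + 2)*log(4) + 2*s**2*(s + 2) + s**2*(s**2 + 2*s + 1))/(4*2**s*s**2*(s + 2)*(s**2 + 2*s + 1))
  Re(s) > -2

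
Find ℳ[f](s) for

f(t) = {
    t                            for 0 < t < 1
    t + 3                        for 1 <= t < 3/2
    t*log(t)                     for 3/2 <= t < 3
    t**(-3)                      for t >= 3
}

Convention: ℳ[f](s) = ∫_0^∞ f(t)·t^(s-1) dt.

(-162*2**s*s*(s - 3)*(s**2 + 2*s + 1) - 162*2**s*(s - 3)*(s**2 + 2*s + 1) - 81*3**s*s**2*(s - 3)*(s + 1)*log(3) + 81*3**s*s**2*(s - 3)*(s + 1)*log(2) - 81*3**s*s*(s - 3)*(s + 1)*log(3) + 81*3**s*s*(s - 3)*(s + 1)*log(2) + 81*3**s*s*(s - 3)*(s + 1) + 243*3**s*s*(s - 3)*(s**2 + 2*s + 1) + 162*3**s*(s - 3)*(s**2 + 2*s + 1) + 162*6**s*s**2*(s - 3)*(s + 1)*log(3) - 162*6**s*s*(s - 3)*(s + 1) + 162*6**s*s*(s - 3)*(s + 1)*log(3) - 2*6**s*s*(s + 1)*(s**2 + 2*s + 1))/(54*2**s*s*(s - 3)*(s + 1)*(s**2 + 2*s + 1))
  -1 < Re(s) < 3

cuts at 1, 3/2, 3: linearity sums the 4 kernel integrals
segment [0, 1) carries t; integrate it
for t in [1, 3/2): the term is ∫ (t + 3)·t^(s-1)
on [3/2, 3) integrate f = t*log(t) against the kernel
∫ t**(-3)·t^(s-1) over [3, ∞)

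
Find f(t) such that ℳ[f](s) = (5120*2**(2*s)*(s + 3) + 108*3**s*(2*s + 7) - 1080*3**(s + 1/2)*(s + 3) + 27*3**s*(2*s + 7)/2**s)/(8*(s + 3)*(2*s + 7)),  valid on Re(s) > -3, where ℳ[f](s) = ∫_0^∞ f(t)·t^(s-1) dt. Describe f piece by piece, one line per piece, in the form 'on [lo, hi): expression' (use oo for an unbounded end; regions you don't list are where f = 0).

on [0, 3/2): 3*t**3/2
on [3/2, 3): t**3/2
on [3, 4): 5*t**(7/2)/2

split f at 3/2, 3: ℳ[f](s) collects 3 kernel integrals
segment 0 to 3/2 holds 3*t**3/2; add its integral
segment 3/2 to 3 holds t**3/2; add its integral
[3, 4) adds the kernel integral of 5*t**(7/2)/2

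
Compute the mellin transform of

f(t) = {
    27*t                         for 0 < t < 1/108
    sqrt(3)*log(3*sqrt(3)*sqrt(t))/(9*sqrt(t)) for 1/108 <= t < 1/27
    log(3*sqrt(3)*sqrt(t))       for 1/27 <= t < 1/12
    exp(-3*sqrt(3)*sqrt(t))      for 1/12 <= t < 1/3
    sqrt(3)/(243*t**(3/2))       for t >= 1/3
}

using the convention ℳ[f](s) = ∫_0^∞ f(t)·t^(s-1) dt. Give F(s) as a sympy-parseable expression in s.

(432*2**(2*s)*s**2*(2*s - 3)*(2*s + 2)*(4*s**2 - 4*s + 1)*uppergamma(2*s, 3/2) - 432*2**(2*s)*s**2*(2*s - 3)*(2*s + 2)*(4*s**2 - 4*s + 1)*uppergamma(2*s, 3) - 432*2**(2*s)*s**2*(2*s - 3)*(2*s + 2) + 108*2**(2*s)*(2*s - 3)*(2*s + 2)*(4*s**2 - 4*s + 1) - 216*3**(2*s)*s*(2*s - 3)*(2*s + 2)*(4*s**2 - 4*s + 1)*log(2) + 216*3**(2*s)*s*(2*s - 3)*(2*s + 2)*(4*s**2 - 4*s + 1)*log(3) - 108*3**(2*s)*(2*s - 3)*(2*s + 2)*(4*s**2 - 4*s + 1) - 16*6**(2*s)*s**2*(2*s + 2)*(4*s**2 - 4*s + 1) + 1728*s**3*(2*s - 3)*(2*s + 2)*log(2) - 864*s**2*(2*s - 3)*(2*s + 2)*log(2) + 864*s**2*(2*s - 3)*(2*s + 2) + 108*s**2*(2*s - 3)*(4*s**2 - 4*s + 1))/(216*3**s*6**(2*s)*s**2*(2*s - 3)*(2*s + 2)*(4*s**2 - 4*s + 1))
  -1 < Re(s) < 3/2

strip the common scale on t: 9*t on [0, 1/36); log(3*sqrt(t))/(3*sqrt(t)) on [1/36, 1/9); log(3*sqrt(t)) on [1/9, 1/4); …
invert the power substitution to get 9*t**2 on [0, 1/6); log(3*t)/(3*t) on [1/6, 1/3); log(3*t) on [1/3, 1/2); …
strip the common scale on t: t**2 on [0, 1/2); log(t)/t on [1/2, 1); log(t) on [1, 3/2); …
summing 5 kernel integrals split by 1/108, 1/27, 1/12, 1/3 yields ℳ[f](s)
on [0, 1/108): add ∫ 27*t·t^(s-1) dt
segment 1/108 to 1/27 holds sqrt(3)*log(3*sqrt(3)*sqrt(t))/(9*sqrt(t)); add its integral
between 1/27 and 1/12 the integrand is log(3*sqrt(3)*sqrt(t))·t^(s-1)
on [1/12, 1/3) integrate f = exp(-3*sqrt(3)*sqrt(t)) against the kernel
the [1/3, ∞) slice contributes ∫ sqrt(3)/(243*t**(3/2))·t^(s-1) dt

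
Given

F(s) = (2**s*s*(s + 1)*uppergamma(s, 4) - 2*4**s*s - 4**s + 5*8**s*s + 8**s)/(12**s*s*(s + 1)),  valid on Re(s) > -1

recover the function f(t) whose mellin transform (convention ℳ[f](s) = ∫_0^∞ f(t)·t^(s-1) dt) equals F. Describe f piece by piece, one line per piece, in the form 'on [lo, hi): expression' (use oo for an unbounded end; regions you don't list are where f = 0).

on [0, 1/3): 3*t
on [1/3, 2/3): 6*t + 1
on [2/3, oo): exp(-6*t)

invert the common scale on t to get t on [0, 1); 2*t + 1 on [1, 2); exp(-2*t) on [2, ∞)
summing 3 kernel integrals split by 1/3, 2/3 yields ℳ[f](s)
[0, 1/3) adds the kernel integral of 3*t
∫ over [1/3, 2/3) of (6*t + 1)·t^(s-1) joins the sum
[2/3, ∞) adds the kernel integral of exp(-6*t)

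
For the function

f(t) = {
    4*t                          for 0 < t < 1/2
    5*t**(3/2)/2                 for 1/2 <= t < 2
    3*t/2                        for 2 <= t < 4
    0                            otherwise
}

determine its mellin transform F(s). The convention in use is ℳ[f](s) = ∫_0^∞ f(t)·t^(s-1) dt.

(24*2**(2*s)*(2*s + 3) - 12*2**s*(2*s + 3) - 5*2**(1/2 - s)*(s + 1) + 40*2**(s + 1/2)*(s + 1) + 8*(2*s + 3)/2**s)/(4*(s + 1)*(2*s + 3))
  Re(s) > -1

f breaks at 1/2, 2 into 3 integrals to sum
for t in [0, 1/2): the term is ∫ 4*t·t^(s-1)
the [1/2, 2) slice contributes ∫ 5*t**(3/2)/2·t^(s-1) dt
over [2, 4), the kernel integral of 3*t/2 enters the sum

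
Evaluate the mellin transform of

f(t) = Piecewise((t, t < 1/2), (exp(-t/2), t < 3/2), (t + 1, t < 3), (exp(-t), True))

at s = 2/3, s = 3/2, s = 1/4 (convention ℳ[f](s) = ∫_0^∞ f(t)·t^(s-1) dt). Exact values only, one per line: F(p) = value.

breakpoints 1/2, 3/2, 3: one integral from each of the 4 segments
over [0, 1/2), the kernel integral of t enters the sum
segment [1/2, 3/2) carries exp(-t/2); integrate it
over [3/2, 3), the kernel integral of (t + 1) enters the sum
∫ exp(-t)·t^(s-1) over [3, ∞)

F(2/3) = -6*2**(1/3)*3**(2/3)/5 - 2**(2/3)*uppergamma(2/3, 3/4) + uppergamma(2/3, 3) + 3*2**(1/3)/20 + 2**(2/3)*uppergamma(2/3, 1/4) + 33*3**(2/3)/10
F(3/2) = -19*sqrt(6)/20 - sqrt(6)*exp(-3/4) - sqrt(2)*sqrt(pi)*erfc(sqrt(3)/2) + sqrt(pi)*erfc(sqrt(3))/2 + sqrt(2)/20 + sqrt(3)*exp(-3) + sqrt(2)*exp(-1/4) + sqrt(2)*sqrt(pi)*erfc(1/2) + 28*sqrt(3)/5
F(1/4) = -13*2**(3/4)*3**(1/4)/5 - 2**(1/4)*uppergamma(1/4, 3/4) + uppergamma(1/4, 3) + 2**(3/4)/5 + 2**(1/4)*uppergamma(1/4, 1/4) + 32*3**(1/4)/5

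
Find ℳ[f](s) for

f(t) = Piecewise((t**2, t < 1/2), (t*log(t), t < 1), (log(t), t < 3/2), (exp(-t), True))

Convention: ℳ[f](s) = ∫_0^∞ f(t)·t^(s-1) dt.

(4*2**s*s**2*(s + 2)*(s**2 + 2*s + 1)*uppergamma(s, 3/2) - 4*2**s*s**2*(s + 2) + 4*2**s*(s + 2)*(s**2 + 2*s + 1) + 3**s*s*(s + 2)*(-4*log(2) + 4*log(3))*(s**2 + 2*s + 1) - 4*3**s*(s + 2)*(s**2 + 2*s + 1) + s**3*(s + 2)*log(4) + s**2*(s + 2)*log(4) + 2*s**2*(s + 2) + s**2*(s**2 + 2*s + 1))/(4*2**s*s**2*(s + 2)*(s**2 + 2*s + 1))
  Re(s) > -2

cuts at 1/2, 1, 3/2: linearity sums the 4 kernel integrals
on [0, 1/2) integrate f = t**2 against the kernel
between 1/2 and 1 the integrand is t*log(t)·t^(s-1)
between 1 and 3/2 the integrand is log(t)·t^(s-1)
piece [3/2, ∞): integrate exp(-t) against the kernel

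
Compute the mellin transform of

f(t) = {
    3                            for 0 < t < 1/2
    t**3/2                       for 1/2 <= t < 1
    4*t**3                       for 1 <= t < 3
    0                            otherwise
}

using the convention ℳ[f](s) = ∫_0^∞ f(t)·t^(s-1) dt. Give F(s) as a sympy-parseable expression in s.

breakpoints 1/2, 1: one integral from each of the 3 segments
for t in [0, 1/2): the term is ∫ 3·t^(s-1)
∫ t**3/2·t^(s-1) over [1/2, 1)
∫ over [1, 3) of 4*t**3·t^(s-1) joins the sum

(-56*2**s*s + 1728*6**s*s + 47*s + 144)/(16*2**s*s*(s + 3))
  Re(s) > 0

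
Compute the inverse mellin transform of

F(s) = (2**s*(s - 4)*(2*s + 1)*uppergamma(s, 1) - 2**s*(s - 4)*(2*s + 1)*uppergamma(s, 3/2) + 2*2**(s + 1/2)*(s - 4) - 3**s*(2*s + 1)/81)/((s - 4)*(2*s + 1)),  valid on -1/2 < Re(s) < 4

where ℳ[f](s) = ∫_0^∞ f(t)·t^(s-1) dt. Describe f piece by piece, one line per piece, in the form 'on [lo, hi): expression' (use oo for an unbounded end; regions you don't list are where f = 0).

treat the 3 regions marked off by 2, 3 separately and sum
on [0, 2): add ∫ sqrt(t)·t^(s-1) dt
∫ over [2, 3) of exp(-t/2)·t^(s-1) joins the sum
∫ t**(-4)·t^(s-1) over [3, ∞)

on [0, 2): sqrt(t)
on [2, 3): exp(-t/2)
on [3, oo): t**(-4)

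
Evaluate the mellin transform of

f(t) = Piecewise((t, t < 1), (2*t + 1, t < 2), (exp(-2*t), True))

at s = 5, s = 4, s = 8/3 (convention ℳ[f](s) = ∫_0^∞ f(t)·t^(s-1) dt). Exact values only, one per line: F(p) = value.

F(5) = 103*exp(-4)/4 + 821/30
F(4) = 71*exp(-4)/8 + 327/20
F(8/3) = -57/88 + 2**(1/3)*uppergamma(8/3, 4)/8 + 129*2**(2/3)/22

along the cuts 1, 2, ℳ[f](s) splits into 3 integrals
∫ over [0, 1) of t·t^(s-1) joins the sum
over [1, 2), the kernel integral of (2*t + 1) enters the sum
segment 2 to ∞ holds exp(-2*t); add its integral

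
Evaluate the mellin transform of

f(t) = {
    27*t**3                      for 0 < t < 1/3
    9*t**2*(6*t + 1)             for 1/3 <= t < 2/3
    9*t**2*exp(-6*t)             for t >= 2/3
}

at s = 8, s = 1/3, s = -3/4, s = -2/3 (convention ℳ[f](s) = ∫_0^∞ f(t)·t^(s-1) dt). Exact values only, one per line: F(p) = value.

F(8) = 153527*exp(-4)/52488 + 17401/240570
F(1/3) = 2**(1/3)*3**(2/3)*(-102*2**(2/3) + 35*2**(1/3)*uppergamma(7/3, 4) + 1824)/840
F(-3/4) = -56*3**(3/4)/45 + 6**(3/4)*uppergamma(5/4, 4)/4 + 232*2**(1/4)*3**(3/4)/45
F(-2/3) = 2**(1/3)*3**(2/3)*(-33*2**(2/3) + 14*2**(1/3)*uppergamma(4/3, 4) + 276)/56

reversing the common scale on t: t**3 on [0, 1); t**2*(2*t + 1) on [1, 2); t**2*exp(-2*t) on [2, ∞)
peel off the shared t-power: t on [0, 1); 2*t + 1 on [1, 2); exp(-2*t) on [2, ∞)
decompose at 1/3, 2/3; ℳ[f](s) sums the 3 pieces' integrals
on [0, 1/3) integrate f = 27*t**3 against the kernel
∫ over [1/3, 2/3) of 9*t**2*(6*t + 1)·t^(s-1) joins the sum
between 2/3 and ∞ the integrand is 9*t**2*exp(-6*t)·t^(s-1)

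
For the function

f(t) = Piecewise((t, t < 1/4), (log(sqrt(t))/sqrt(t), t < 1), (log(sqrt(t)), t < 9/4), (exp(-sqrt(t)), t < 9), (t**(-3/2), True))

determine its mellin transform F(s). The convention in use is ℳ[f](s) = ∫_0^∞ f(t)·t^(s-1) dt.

(432*2**(2*s)*s**2*(2*s - 3)*(2*s + 2)*(4*s**2 - 4*s + 1)*uppergamma(2*s, 3/2) - 432*2**(2*s)*s**2*(2*s - 3)*(2*s + 2)*(4*s**2 - 4*s + 1)*uppergamma(2*s, 3) - 432*2**(2*s)*s**2*(2*s - 3)*(2*s + 2) + 108*2**(2*s)*(2*s - 3)*(2*s + 2)*(4*s**2 - 4*s + 1) - 216*3**(2*s)*s*(2*s - 3)*(2*s + 2)*(4*s**2 - 4*s + 1)*log(2) + 216*3**(2*s)*s*(2*s - 3)*(2*s + 2)*(4*s**2 - 4*s + 1)*log(3) - 108*3**(2*s)*(2*s - 3)*(2*s + 2)*(4*s**2 - 4*s + 1) - 16*6**(2*s)*s**2*(2*s + 2)*(4*s**2 - 4*s + 1) + 1728*s**3*(2*s - 3)*(2*s + 2)*log(2) - 864*s**2*(2*s - 3)*(2*s + 2)*log(2) + 864*s**2*(2*s - 3)*(2*s + 2) + 108*s**2*(2*s - 3)*(4*s**2 - 4*s + 1))/(216*2**(2*s)*s**2*(2*s - 3)*(2*s + 2)*(4*s**2 - 4*s + 1))
  -1 < Re(s) < 3/2

the power substitution comes off first: t**2 on [0, 1/2); log(t)/t on [1/2, 1); log(t) on [1, 3/2); …
linearity at 1/4, 1, 9/4, 9 turns ℳ[f](s) into 5 summed integrals
on [0, 1/4) integrate f = t against the kernel
∫ log(sqrt(t))/sqrt(t)·t^(s-1) over [1/4, 1)
on [1, 9/4) integrate f = log(sqrt(t)) against the kernel
between 9/4 and 9 the integrand is exp(-sqrt(t))·t^(s-1)
segment [9, ∞) carries t**(-3/2); integrate it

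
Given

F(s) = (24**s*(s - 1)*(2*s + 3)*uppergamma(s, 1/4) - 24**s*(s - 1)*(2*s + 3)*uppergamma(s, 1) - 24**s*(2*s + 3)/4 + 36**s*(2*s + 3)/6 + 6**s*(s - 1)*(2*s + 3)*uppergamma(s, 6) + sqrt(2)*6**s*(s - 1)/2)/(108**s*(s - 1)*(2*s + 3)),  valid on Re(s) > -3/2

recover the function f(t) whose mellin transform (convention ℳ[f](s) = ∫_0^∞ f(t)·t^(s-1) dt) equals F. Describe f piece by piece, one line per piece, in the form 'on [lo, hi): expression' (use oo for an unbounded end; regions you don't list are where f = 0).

remove the power substitution first: 27*t**3 on [0, sqrt(2)/6); exp(-9*t**2/2) on [sqrt(2)/6, sqrt(2)/3); 1/(18*t**2) on [sqrt(2)/3, sqrt(3)/3); …
the common scale on t comes off first: t**3 on [0, sqrt(2)/2); exp(-t**2/2) on [sqrt(2)/2, sqrt(2)); 1/(2*t**2) on [sqrt(2), sqrt(3)); …
invert the power substitution to get t**(3/2) on [0, 1/2); exp(-t/2) on [1/2, 2); 1/(2*t) on [2, 3); …
cuts at 1/18, 2/9, 1/3: linearity sums the 4 kernel integrals
over [0, 1/18), the kernel integral of 27*t**(3/2) enters the sum
[1/18, 2/9) adds the kernel integral of exp(-9*t/2)
∫ over [2/9, 1/3) of 1/(18*t)·t^(s-1) joins the sum
on [1/3, ∞): add ∫ exp(-18*t)·t^(s-1) dt

on [0, 1/18): 27*t**(3/2)
on [1/18, 2/9): exp(-9*t/2)
on [2/9, 1/3): 1/(18*t)
on [1/3, oo): exp(-18*t)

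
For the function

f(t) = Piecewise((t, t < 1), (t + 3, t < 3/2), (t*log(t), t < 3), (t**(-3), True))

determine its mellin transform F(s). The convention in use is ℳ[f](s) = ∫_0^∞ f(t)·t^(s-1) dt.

(-162*2**s*s*(s - 3)*(s**2 + 2*s + 1) - 162*2**s*(s - 3)*(s**2 + 2*s + 1) - 81*3**s*s**2*(s - 3)*(s + 1)*log(3) + 81*3**s*s**2*(s - 3)*(s + 1)*log(2) - 81*3**s*s*(s - 3)*(s + 1)*log(3) + 81*3**s*s*(s - 3)*(s + 1)*log(2) + 81*3**s*s*(s - 3)*(s + 1) + 243*3**s*s*(s - 3)*(s**2 + 2*s + 1) + 162*3**s*(s - 3)*(s**2 + 2*s + 1) + 162*6**s*s**2*(s - 3)*(s + 1)*log(3) - 162*6**s*s*(s - 3)*(s + 1) + 162*6**s*s*(s - 3)*(s + 1)*log(3) - 2*6**s*s*(s + 1)*(s**2 + 2*s + 1))/(54*2**s*s*(s - 3)*(s + 1)*(s**2 + 2*s + 1))
  -1 < Re(s) < 3

breakpoints 1, 3/2, 3: one integral from each of the 4 segments
[0, 1) adds the kernel integral of t
for t in [1, 3/2): the term is ∫ (t + 3)·t^(s-1)
for t in [3/2, 3): the term is ∫ t*log(t)·t^(s-1)
on [3, ∞) integrate f = t**(-3) against the kernel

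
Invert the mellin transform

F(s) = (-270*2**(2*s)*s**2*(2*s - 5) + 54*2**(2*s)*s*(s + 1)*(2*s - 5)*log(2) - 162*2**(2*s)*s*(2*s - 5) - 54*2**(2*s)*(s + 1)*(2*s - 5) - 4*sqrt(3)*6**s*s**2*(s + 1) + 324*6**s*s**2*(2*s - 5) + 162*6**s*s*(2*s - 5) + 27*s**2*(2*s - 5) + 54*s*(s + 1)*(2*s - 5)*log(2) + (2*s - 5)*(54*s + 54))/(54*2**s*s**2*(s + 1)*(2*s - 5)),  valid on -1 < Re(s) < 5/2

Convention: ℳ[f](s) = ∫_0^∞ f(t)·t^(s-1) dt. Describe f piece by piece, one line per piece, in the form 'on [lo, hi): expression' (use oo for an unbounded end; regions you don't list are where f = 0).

treat the 4 regions marked off by 1/2, 2, 3 separately and sum
on [0, 1/2): add ∫ t·t^(s-1) dt
segment [1/2, 2) carries log(t); integrate it
[2, 3) adds the kernel integral of (t + 3)
over [3, ∞), the kernel integral of t**(-5/2) enters the sum

on [0, 1/2): t
on [1/2, 2): log(t)
on [2, 3): t + 3
on [3, oo): t**(-5/2)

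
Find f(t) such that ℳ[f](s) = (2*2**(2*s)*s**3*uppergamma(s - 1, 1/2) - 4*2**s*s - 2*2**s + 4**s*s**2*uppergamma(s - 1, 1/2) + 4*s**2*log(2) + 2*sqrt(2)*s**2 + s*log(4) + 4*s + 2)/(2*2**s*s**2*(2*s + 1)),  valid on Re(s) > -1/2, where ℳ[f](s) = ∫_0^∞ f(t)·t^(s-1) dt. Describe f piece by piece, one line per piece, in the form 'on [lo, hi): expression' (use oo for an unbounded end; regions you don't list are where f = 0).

on [0, 1/2): sqrt(t)
on [1/2, 1): log(t)
on [1, oo): exp(-t/2)/t

reversing the shared t-power: t**(3/2) on [0, 1/2); t*log(t) on [1/2, 1); exp(-t/2) on [1, ∞)
slice at 1/2, 1, transform all 3 pieces, and sum them
segment 0 to 1/2 holds sqrt(t); add its integral
∫ log(t)·t^(s-1) over [1/2, 1)
[1, ∞) adds the kernel integral of exp(-t/2)/t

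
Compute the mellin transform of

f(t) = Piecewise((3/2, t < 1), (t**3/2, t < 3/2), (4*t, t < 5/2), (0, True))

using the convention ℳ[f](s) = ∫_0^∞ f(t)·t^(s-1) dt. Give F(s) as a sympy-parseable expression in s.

slice at 1, 3/2, transform all 3 pieces, and sum them
piece [0, 1): integrate 3/2 against the kernel
segment 1 to 3/2 holds t**3/2; add its integral
∫ 4*t·t^(s-1) over [3/2, 5/2)

(27*(3/2)**s*s*(s + 1) - 8*s*(s + 1) + 24*(s + 1)*(s + 3) - 96*3**s*s*(s + 3)/2**s + 160*5**s*s*(s + 3)/2**s)/(16*s*(s + 1)*(s + 3))
  Re(s) > 0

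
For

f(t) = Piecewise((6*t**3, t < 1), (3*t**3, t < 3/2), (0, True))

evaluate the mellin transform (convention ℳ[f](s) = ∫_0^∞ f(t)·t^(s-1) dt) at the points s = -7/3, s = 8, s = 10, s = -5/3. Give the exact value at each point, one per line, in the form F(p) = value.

F(-7/3) = 9/2 + 9*2**(1/3)*3**(2/3)/4
F(8) = 537585/22528
F(10) = 4807545/106496
F(-5/3) = 9/4 + 27*2**(2/3)*3**(1/3)/16

decompose at 1; ℳ[f](s) sums the 2 pieces' integrals
segment [0, 1) carries 6*t**3; integrate it
piece [1, 3/2): integrate 3*t**3 against the kernel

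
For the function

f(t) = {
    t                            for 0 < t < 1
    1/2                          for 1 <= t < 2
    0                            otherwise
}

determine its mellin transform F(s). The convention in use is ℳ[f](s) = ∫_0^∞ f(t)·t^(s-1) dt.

the 2 pieces separated at 1 each add one integral
segment [0, 1) carries t; integrate it
piece [1, 2): integrate 1/2 against the kernel

(2**s*(s + 1) + s - 1)/(2*s*(s + 1))
  Re(s) > -1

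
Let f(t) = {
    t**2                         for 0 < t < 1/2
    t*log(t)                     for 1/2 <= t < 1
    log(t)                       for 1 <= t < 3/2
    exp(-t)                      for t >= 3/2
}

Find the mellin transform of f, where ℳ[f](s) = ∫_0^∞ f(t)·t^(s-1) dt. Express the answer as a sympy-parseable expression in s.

(4*2**s*s**2*(s + 2)*(s**2 + 2*s + 1)*uppergamma(s, 3/2) - 4*2**s*s**2*(s + 2) + 4*2**s*(s + 2)*(s**2 + 2*s + 1) + 3**s*s*(s + 2)*(-4*log(2) + 4*log(3))*(s**2 + 2*s + 1) - 4*3**s*(s + 2)*(s**2 + 2*s + 1) + s**3*(s + 2)*log(4) + s**2*(s + 2)*log(4) + 2*s**2*(s + 2) + s**2*(s**2 + 2*s + 1))/(4*2**s*s**2*(s + 2)*(s**2 + 2*s + 1))
  Re(s) > -2

linearity at 1/2, 1, 3/2 turns ℳ[f](s) into 4 summed integrals
∫ over [0, 1/2) of t**2·t^(s-1) joins the sum
segment [1/2, 1) carries t*log(t); integrate it
between 1 and 3/2 the integrand is log(t)·t^(s-1)
∫ exp(-t)·t^(s-1) over [3/2, ∞)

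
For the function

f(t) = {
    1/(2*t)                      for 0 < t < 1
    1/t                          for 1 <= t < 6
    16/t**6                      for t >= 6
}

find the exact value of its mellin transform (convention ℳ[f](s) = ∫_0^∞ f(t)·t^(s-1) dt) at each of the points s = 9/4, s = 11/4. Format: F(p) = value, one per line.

undo the shared t-power: 1/2 on [0, 1); 1 on [1, 6); 16/t**5 on [6, ∞)
remove the shared t-power first: t/2 on [0, 1); t on [1, 6); 16/t**4 on [6, ∞)
peel off the common scale on t: t on [0, 1/2); 2*t on [1/2, 3); t**(-4) on [3, ∞)
along the cuts 1, 6, ℳ[f](s) splits into 3 integrals
on [0, 1): add ∫ 1/(2*t)·t^(s-1) dt
between 1 and 6 the integrand is 1/t·t^(s-1)
on [6, ∞): add ∫ 16/t**6·t^(s-1) dt

F(9/4) = -2/5 + 5836*6**(1/4)/1215
F(11/4) = -2/7 + 25300*6**(3/4)/7371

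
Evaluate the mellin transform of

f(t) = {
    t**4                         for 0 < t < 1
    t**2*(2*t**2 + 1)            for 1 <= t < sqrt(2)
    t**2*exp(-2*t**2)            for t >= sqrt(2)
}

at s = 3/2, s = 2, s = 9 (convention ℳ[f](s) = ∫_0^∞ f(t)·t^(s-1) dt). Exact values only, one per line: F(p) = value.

F(3/2) = -36/77 + 2**(1/4)*uppergamma(7/4, 4)/8 + 156*2**(3/4)/77
F(2) = 5*exp(-4)/8 + 13/4
F(9) = (sqrt(2)*(135135*sqrt(pi)*exp(4)*erfc(2) + 9266972)/585728 + (-98304 + 7471104*sqrt(2))*exp(4)/585728)*exp(-4)

reversing the shared t-power: t**2 on [0, 1); 2*t**2 + 1 on [1, sqrt(2)); exp(-2*t**2) on [sqrt(2), ∞)
invert the power substitution to get t on [0, 1); 2*t + 1 on [1, 2); exp(-2*t) on [2, ∞)
cuts at 1, sqrt(2): linearity sums the 3 kernel integrals
segment [0, 1) carries t**4; integrate it
on [1, sqrt(2)): add ∫ t**2*(2*t**2 + 1)·t^(s-1) dt
the [sqrt(2), ∞) slice contributes ∫ t**2*exp(-2*t**2)·t^(s-1) dt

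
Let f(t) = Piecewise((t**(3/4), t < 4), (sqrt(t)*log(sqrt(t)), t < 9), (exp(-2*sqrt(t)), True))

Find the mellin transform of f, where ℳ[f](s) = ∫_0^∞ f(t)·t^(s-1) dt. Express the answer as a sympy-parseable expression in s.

back out the power substitution: t**(3/2) on [0, 2); t*log(t) on [2, 3); exp(-2*t) on [3, ∞)
along the cuts 4, 9, ℳ[f](s) splits into 3 integrals
the [0, 4) slice contributes ∫ t**(3/4)·t^(s-1) dt
for t in [4, 9): the term is ∫ sqrt(t)*log(sqrt(t))·t^(s-1)
for t in [9, ∞): the term is ∫ exp(-2*sqrt(t))·t^(s-1)

2*(-4*144**s*s*(4*s + 3)*log(2) - 2*144**s*(4*s + 3)*log(2) + 2*144**s*(4*s + 3) + 4*144**s*sqrt(2)*(4*s**2 + 4*s + 1) + 6*324**s*s*(4*s + 3)*log(3) - 3*324**s*(4*s + 3) + 3*324**s*(4*s + 3)*log(3) + 9**s*(4*s + 3)*(4*s**2 + 4*s + 1)*uppergamma(2*s, 6))/(36**s*(4*s + 3)*(4*s**2 + 4*s + 1))
  Re(s) > -3/4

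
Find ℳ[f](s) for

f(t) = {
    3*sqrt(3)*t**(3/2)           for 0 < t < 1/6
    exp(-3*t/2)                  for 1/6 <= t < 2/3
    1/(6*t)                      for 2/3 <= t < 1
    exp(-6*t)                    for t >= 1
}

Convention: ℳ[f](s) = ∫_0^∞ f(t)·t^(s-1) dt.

(12*24**s*(s - 1)*(2*s + 3)*uppergamma(s, 1/4) - 12*24**s*(s - 1)*(2*s + 3)*uppergamma(s, 1) - 3*24**s*(2*s + 3) + 2*36**s*(2*s + 3) + 12*6**s*(s - 1)*(2*s + 3)*uppergamma(s, 6) + 6*sqrt(2)*6**s*(s - 1))/(12*6**(2*s)*(s - 1)*(2*s + 3))
  Re(s) > -3/2

peel off the common scale on t: t**(3/2) on [0, 1/2); exp(-t/2) on [1/2, 2); 1/(2*t) on [2, 3); …
split f at 1/6, 2/3, 1: ℳ[f](s) collects 4 kernel integrals
for t in [0, 1/6): the term is ∫ 3*sqrt(3)*t**(3/2)·t^(s-1)
between 1/6 and 2/3 the integrand is exp(-3*t/2)·t^(s-1)
for t in [2/3, 1): the term is ∫ 1/(6*t)·t^(s-1)
between 1 and ∞ the integrand is exp(-6*t)·t^(s-1)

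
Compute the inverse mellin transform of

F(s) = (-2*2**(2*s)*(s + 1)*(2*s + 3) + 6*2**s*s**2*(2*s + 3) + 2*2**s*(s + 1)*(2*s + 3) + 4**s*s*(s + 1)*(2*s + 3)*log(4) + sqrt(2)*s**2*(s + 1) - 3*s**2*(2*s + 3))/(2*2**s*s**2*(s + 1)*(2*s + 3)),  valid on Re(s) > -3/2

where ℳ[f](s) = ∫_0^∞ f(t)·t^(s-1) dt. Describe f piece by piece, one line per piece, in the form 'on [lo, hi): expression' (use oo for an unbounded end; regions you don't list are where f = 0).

on [0, 1/2): t**(3/2)
on [1/2, 1): 3*t
on [1, 2): log(t)

decompose at 1/2, 1; ℳ[f](s) sums the 3 pieces' integrals
piece [0, 1/2): integrate t**(3/2) against the kernel
on [1/2, 1): add ∫ 3*t·t^(s-1) dt
∫ log(t)·t^(s-1) over [1, 2)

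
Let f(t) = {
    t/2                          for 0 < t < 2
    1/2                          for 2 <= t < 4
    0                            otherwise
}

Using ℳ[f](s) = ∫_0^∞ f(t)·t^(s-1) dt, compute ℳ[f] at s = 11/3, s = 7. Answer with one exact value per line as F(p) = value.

the common scale on t comes off first: t on [0, 1); 1/2 on [1, 2)
linearity at 2 turns ℳ[f](s) into 2 summed integrals
on [0, 2) integrate f = t/2 against the kernel
∫ 1/2·t^(s-1) over [2, 4)

F(11/3) = 48*2**(1/3)*(2**(1/3) + 28)/77
F(7) = 8240/7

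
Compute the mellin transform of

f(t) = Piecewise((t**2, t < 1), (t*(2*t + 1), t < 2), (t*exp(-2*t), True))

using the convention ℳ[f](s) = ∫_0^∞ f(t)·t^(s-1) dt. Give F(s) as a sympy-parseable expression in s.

(20*2**(2*s)*(s + 1) + 4*2**(2*s) - 4*2**s*(s + 1) - 2*2**s + (s + 1)*(s + 2)*uppergamma(s + 1, 4))/(2*2**s*(s + 1)*(s + 2))
  Re(s) > -2

the shared t-power comes off first: t on [0, 1); 2*t + 1 on [1, 2); exp(-2*t) on [2, ∞)
treat the 3 regions marked off by 1, 2 separately and sum
the [0, 1) slice contributes ∫ t**2·t^(s-1) dt
on [1, 2) integrate f = t*(2*t + 1) against the kernel
∫ t*exp(-2*t)·t^(s-1) over [2, ∞)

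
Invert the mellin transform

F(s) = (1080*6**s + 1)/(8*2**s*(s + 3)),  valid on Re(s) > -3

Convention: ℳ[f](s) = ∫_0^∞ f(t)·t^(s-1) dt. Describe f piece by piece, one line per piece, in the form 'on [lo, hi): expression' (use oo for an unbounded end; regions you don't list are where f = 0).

f breaks at 1/2 into 2 integrals to sum
∫ 6*t**3·t^(s-1) over [0, 1/2)
segment [1/2, 3) carries 5*t**3; integrate it

on [0, 1/2): 6*t**3
on [1/2, 3): 5*t**3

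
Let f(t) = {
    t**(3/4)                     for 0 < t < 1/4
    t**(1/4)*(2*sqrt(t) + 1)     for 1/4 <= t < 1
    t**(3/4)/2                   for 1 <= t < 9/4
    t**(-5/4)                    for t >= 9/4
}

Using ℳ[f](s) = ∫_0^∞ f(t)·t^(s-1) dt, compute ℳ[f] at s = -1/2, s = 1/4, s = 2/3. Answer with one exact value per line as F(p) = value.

F(-1/2) = 2 + 599*sqrt(6)/567 + 2*sqrt(2)
F(1/4) = 275/72
F(2/3) = 2**(1/6)*(-5670 + 16884*2**(5/6) + 12221*3**(5/6))/15708

invert the power substitution to get t**(3/2) on [0, 1/2); sqrt(t)*(2*t + 1) on [1/2, 1); t**(3/2)/2 on [1, 3/2); …
back out the shared t-power: t on [0, 1/2); 2*t + 1 on [1/2, 1); t/2 on [1, 3/2); …
f breaks at 1/4, 1, 9/4 into 4 integrals to sum
on [0, 1/4) integrate f = t**(3/4) against the kernel
piece [1/4, 1): integrate t**(1/4)*(2*sqrt(t) + 1) against the kernel
over [1, 9/4), the kernel integral of t**(3/4)/2 enters the sum
on [9/4, ∞) integrate f = t**(-5/4) against the kernel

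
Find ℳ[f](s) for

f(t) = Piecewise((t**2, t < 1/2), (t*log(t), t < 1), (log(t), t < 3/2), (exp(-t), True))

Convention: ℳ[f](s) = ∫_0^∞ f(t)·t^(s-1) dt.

(4*2**s*s**2*(s + 2)*(s**2 + 2*s + 1)*uppergamma(s, 3/2) - 4*2**s*s**2*(s + 2) + 4*2**s*(s + 2)*(s**2 + 2*s + 1) + 3**s*s*(s + 2)*(-4*log(2) + 4*log(3))*(s**2 + 2*s + 1) - 4*3**s*(s + 2)*(s**2 + 2*s + 1) + s**3*(s + 2)*log(4) + s**2*(s + 2)*log(4) + 2*s**2*(s + 2) + s**2*(s**2 + 2*s + 1))/(4*2**s*s**2*(s + 2)*(s**2 + 2*s + 1))
  Re(s) > -2

along the cuts 1/2, 1, 3/2, ℳ[f](s) splits into 4 integrals
between 0 and 1/2 the integrand is t**2·t^(s-1)
between 1/2 and 1 the integrand is t*log(t)·t^(s-1)
∫ over [1, 3/2) of log(t)·t^(s-1) joins the sum
∫ exp(-t)·t^(s-1) over [3/2, ∞)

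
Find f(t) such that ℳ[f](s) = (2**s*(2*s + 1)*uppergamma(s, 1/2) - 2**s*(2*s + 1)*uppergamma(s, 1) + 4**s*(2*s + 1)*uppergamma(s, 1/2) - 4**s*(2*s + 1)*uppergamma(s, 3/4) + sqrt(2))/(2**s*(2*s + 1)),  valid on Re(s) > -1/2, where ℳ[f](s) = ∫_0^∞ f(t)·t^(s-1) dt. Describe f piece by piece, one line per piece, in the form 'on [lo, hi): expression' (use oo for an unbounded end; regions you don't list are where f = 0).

on [0, 1/2): sqrt(t)
on [1/2, 1): exp(-t)
on [1, 3/2): exp(-t/2)

split f at 1/2, 1: ℳ[f](s) collects 3 kernel integrals
piece [0, 1/2): integrate sqrt(t) against the kernel
[1/2, 1) adds the kernel integral of exp(-t)
the [1, 3/2) slice contributes ∫ exp(-t/2)·t^(s-1) dt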